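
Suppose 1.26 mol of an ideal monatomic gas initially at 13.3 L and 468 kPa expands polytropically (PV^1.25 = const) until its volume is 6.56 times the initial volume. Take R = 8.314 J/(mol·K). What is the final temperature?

371 K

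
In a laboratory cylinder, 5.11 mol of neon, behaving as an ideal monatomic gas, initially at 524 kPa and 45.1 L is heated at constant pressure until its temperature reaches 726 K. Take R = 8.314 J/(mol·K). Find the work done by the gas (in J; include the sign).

T₁ = P₁V₁/(nR) = 524×45.1/(5.11×8.314) = 556 K.
Isobaric: P stays 524 kPa; V/T = const ⇒ T₂ = 726 K, V₂ = 58.9 L.
W = PΔV = 524×(58.9−45.1) kPa·L = 7210 J.

7210 J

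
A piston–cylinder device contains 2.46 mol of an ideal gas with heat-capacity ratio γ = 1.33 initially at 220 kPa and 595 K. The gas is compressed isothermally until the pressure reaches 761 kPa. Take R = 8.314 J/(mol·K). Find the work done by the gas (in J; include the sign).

-15100 J

V₁ = nRT₁/P₁ = 2.46×8.314×595/220 = 55.3 L.
Isothermal: T stays 595 K; PV = const ⇒ V₂ = 16.0 L, P₂ = 761 kPa.
W = nRT ln(V₂/V₁) = 2.46×8.314×595×ln(0.289) = -15100 J.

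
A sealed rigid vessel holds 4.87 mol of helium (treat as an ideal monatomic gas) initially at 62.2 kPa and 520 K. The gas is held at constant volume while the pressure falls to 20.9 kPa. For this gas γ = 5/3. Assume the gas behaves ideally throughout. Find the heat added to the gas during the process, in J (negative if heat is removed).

-21000 J

V₁ = nRT₁/P₁ = 4.87×8.314×520/62.2 = 338 L.
Isochoric: V stays 338 L; P/T = const ⇒ T₂ = 175 K, P₂ = 20.9 kPa.
W = 0 (no volume change).
ΔU = nCvΔT = 4.87×12.5×(175−520) = -21000 J.
Q = ΔU = -21000 J.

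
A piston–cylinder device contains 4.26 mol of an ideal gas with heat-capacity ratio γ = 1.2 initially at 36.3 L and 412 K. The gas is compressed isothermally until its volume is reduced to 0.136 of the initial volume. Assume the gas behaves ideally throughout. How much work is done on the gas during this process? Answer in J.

P₁ = nRT₁/V₁ = 4.26×8.314×412/36.3 = 402 kPa.
Isothermal: T stays 412 K; PV = const ⇒ V₂ = 4.94 L, P₂ = 2960 kPa.
W = nRT ln(V₂/V₁) = 4.26×8.314×412×ln(0.136) = -29100 J.
Work done on the gas = −W_by = 29100 J.

29100 J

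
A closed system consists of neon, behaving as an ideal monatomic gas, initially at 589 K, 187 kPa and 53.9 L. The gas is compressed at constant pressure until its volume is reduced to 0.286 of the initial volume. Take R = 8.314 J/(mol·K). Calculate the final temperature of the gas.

Isobaric: P stays 187 kPa; V/T = const ⇒ T₂ = 168 K, V₂ = 15.4 L.

168 K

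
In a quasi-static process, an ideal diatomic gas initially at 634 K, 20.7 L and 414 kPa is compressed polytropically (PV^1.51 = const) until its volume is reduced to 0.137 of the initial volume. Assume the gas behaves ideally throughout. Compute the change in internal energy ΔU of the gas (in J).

n = P₁V₁/(RT₁) = 414×20.7/(8.314×634) = 1.63 mol.
Polytropic n=1.51: T₂ = T₁(V₁/V₂)^(n−1) = 634×(7.30)^0.51 = 1750 K; P₂ = P₁(V₁/V₂)^n = 8330 kPa.
For an ideal gas ΔU = nCvΔT with Cv = (5/2)R = 20.8 J/(mol·K).
ΔU = 1.63×20.8×(1750−634) = 37600 J.

37600 J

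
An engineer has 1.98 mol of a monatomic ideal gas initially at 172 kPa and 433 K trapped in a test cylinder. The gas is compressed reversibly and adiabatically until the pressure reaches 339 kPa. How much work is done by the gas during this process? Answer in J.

V₁ = nRT₁/P₁ = 1.98×8.314×433/172 = 41.4 L.
Adiabatic: T₂/T₁ = (P₂/P₁)^((γ−1)/γ) ⇒ T₂ = 433×(1.97)^0.400 = 568 K; V₂ = 27.6 L.
ΔU = nCvΔT = 1.98×12.5×(568−433) = 3330 J.
Q = 0 for an adiabatic process, so W = −ΔU = -3330 J.

-3330 J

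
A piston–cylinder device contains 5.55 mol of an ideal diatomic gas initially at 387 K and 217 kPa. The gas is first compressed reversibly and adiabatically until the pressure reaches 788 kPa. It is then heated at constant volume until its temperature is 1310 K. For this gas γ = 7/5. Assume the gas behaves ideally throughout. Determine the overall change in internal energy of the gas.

V₁ = nRT₁/P₁ = 5.55×8.314×387/217 = 82.3 L.
Step 1 — Adiabatic: T₂/T₁ = (P₂/P₁)^((γ−1)/γ) ⇒ T₂ = 387×(3.63)^0.286 = 559 K; V₂ = 32.8 L.
ΔU = nCvΔT = 5.55×20.8×(559−387) = 19900 J.
Q = 0 for an adiabatic process, so W = −ΔU = -19900 J.
State after step 1: P = 788 kPa, V = 32.8 L, T = 559 K.
Step 2 — Isochoric: V stays 32.8 L; P/T = const ⇒ T₂ = 1310 K, P₂ = 1850 kPa.
W = 0 (no volume change).
ΔU = nCvΔT = 5.55×20.8×(1310−559) = 86600 J.
Q = ΔU = 86600 J.
Net over both steps: W = -19900 J, Q = 86600 J, ΔU = 106000 J.

106000 J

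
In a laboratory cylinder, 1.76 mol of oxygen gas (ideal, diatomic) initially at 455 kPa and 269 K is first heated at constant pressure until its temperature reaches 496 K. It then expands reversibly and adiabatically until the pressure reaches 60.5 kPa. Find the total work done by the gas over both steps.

11300 J

V₁ = nRT₁/P₁ = 1.76×8.314×269/455 = 8.65 L.
Step 1 — Isobaric: P stays 455 kPa; V/T = const ⇒ T₂ = 496 K, V₂ = 16.0 L.
W = PΔV = 455×(16.0−8.65) kPa·L = 3320 J.
ΔU = nCvΔT = 1.76×20.8×(496−269) = 8300 J.
Q = ΔU + W = nCpΔT = 11600 J.
State after step 1: P = 455 kPa, V = 16.0 L, T = 496 K.
Step 2 — Adiabatic: T₂/T₁ = (P₂/P₁)^((γ−1)/γ) ⇒ T₂ = 496×(0.133)^0.286 = 279 K; V₂ = 67.4 L.
ΔU = nCvΔT = 1.76×20.8×(279−496) = -7950 J.
Q = 0 for an adiabatic process, so W = −ΔU = 7950 J.
Net over both steps: W = 11300 J, Q = 11600 J, ΔU = 355 J.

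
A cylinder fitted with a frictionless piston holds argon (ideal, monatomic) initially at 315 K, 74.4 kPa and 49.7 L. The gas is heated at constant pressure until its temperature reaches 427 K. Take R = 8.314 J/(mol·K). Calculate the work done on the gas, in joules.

n = P₁V₁/(RT₁) = 74.4×49.7/(8.314×315) = 1.41 mol.
Isobaric: P stays 74.4 kPa; V/T = const ⇒ T₂ = 427 K, V₂ = 67.4 L.
W = PΔV = 74.4×(67.4−49.7) kPa·L = 1310 J.
Work done on the gas = −W_by = -1310 J.

-1310 J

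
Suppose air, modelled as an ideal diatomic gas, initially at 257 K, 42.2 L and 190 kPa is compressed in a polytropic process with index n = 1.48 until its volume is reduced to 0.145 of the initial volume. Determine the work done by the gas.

n = P₁V₁/(RT₁) = 190×42.2/(8.314×257) = 3.75 mol.
Polytropic n=1.48: T₂ = T₁(V₁/V₂)^(n−1) = 257×(6.90)^0.48 = 649 K; P₂ = P₁(V₁/V₂)^n = 3310 kPa.
W = (P₁V₁−P₂V₂)/(n−1) = (190×42.2−3310×6.12)/0.48 = -25500 J.

-25500 J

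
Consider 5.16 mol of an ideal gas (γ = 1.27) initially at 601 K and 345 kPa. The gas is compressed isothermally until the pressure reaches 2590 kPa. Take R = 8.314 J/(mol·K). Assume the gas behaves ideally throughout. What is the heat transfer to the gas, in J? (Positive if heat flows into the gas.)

-52000 J

V₁ = nRT₁/P₁ = 5.16×8.314×601/345 = 74.7 L.
Isothermal: T stays 601 K; PV = const ⇒ V₂ = 9.95 L, P₂ = 2590 kPa.
ΔU = 0 (ideal gas, T constant).
W = nRT ln(V₂/V₁) = 5.16×8.314×601×ln(0.133) = -52000 J.
Q = ΔU + W = -52000 J.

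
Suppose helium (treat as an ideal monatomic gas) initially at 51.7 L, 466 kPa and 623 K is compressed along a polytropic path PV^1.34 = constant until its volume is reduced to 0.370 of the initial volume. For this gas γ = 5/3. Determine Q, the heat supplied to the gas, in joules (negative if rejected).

n = P₁V₁/(RT₁) = 466×51.7/(8.314×623) = 4.65 mol.
Polytropic n=1.34: T₂ = T₁(V₁/V₂)^(n−1) = 623×(2.70)^0.34 = 874 K; P₂ = P₁(V₁/V₂)^n = 1770 kPa.
W = (P₁V₁−P₂V₂)/(n−1) = (466×51.7−1770×19.1)/0.34 = -28500 J.
ΔU = nCvΔT = 4.65×12.5×(874−623) = 14500 J.
Q = ΔU + W = -14000 J.

-14000 J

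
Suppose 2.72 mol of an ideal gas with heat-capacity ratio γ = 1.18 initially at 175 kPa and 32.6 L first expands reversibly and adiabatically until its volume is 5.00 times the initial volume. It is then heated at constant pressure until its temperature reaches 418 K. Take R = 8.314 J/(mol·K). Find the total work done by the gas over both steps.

T₁ = P₁V₁/(nR) = 175×32.6/(2.72×8.314) = 252 K.
Step 1 — Adiabatic: TV^(γ−1) = const ⇒ T₂ = 252×(0.200)^0.180 = 189 K; PV^γ = const ⇒ P₂ = 26.2 kPa.
ΔU = nCvΔT = 2.72×46.2×(189−252) = -7970 J.
Q = 0 for an adiabatic process, so W = −ΔU = 7970 J.
State after step 1: P = 26.2 kPa, V = 163 L, T = 189 K.
Step 2 — Isobaric: P stays 26.2 kPa; V/T = const ⇒ T₂ = 418 K, V₂ = 361 L.
W = PΔV = 26.2×(361−163) kPa·L = 5180 J.
ΔU = nCvΔT = 2.72×46.2×(418−189) = 28800 J.
Q = ΔU + W = nCpΔT = 34000 J.
Net over both steps: W = 13200 J, Q = 34000 J, ΔU = 20800 J.

13200 J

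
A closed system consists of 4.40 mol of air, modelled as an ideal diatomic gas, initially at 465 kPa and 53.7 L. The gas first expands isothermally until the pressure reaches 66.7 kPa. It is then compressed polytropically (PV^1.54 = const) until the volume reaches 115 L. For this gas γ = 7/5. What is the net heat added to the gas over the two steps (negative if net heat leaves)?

T₁ = P₁V₁/(nR) = 465×53.7/(4.40×8.314) = 683 K.
Step 1 — Isothermal: T stays 683 K; PV = const ⇒ V₂ = 374 L, P₂ = 66.7 kPa.
ΔU = 0 (ideal gas, T constant).
W = nRT ln(V₂/V₁) = 4.40×8.314×683×ln(6.97) = 48500 J.
Q = ΔU + W = 48500 J.
State after step 1: P = 66.7 kPa, V = 374 L, T = 683 K.
Step 2 — Polytropic n=1.54: T₂ = T₁(V₁/V₂)^(n−1) = 683×(3.26)^0.54 = 1290 K; P₂ = P₁(V₁/V₂)^n = 411 kPa.
W = (P₁V₁−P₂V₂)/(n−1) = (66.7×374−411×115)/0.54 = -41200 J.
ΔU = nCvΔT = 4.40×20.8×(1290−683) = 55700 J.
Q = ΔU + W = 14400 J.
Net over both steps: W = 7260 J, Q = 62900 J, ΔU = 55700 J.

62900 J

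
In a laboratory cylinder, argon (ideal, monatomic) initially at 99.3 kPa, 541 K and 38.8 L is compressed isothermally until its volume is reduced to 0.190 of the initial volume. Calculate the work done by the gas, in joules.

-6400 J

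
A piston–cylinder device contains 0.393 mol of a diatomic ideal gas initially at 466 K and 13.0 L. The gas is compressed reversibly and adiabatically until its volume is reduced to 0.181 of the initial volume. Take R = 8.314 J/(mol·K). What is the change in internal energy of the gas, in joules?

3730 J

P₁ = nRT₁/V₁ = 0.393×8.314×466/13.0 = 117 kPa.
Adiabatic: TV^(γ−1) = const ⇒ T₂ = 466×(5.52)^0.400 = 923 K; PV^γ = const ⇒ P₂ = 1280 kPa.
For an ideal gas ΔU = nCvΔT with Cv = (5/2)R = 20.8 J/(mol·K).
ΔU = 0.393×20.8×(923−466) = 3730 J.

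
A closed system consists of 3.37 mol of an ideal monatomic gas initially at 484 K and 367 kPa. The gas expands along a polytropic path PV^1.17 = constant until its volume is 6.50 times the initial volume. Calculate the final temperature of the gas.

V₁ = nRT₁/P₁ = 3.37×8.314×484/367 = 37.0 L.
Polytropic n=1.17: T₂ = T₁(V₁/V₂)^(n−1) = 484×(0.154)^0.17 = 352 K; P₂ = P₁(V₁/V₂)^n = 41.1 kPa.

352 K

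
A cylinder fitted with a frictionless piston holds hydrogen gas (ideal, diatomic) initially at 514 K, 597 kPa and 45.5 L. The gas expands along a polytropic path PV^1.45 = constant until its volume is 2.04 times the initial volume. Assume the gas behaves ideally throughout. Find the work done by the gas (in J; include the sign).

16600 J

n = P₁V₁/(RT₁) = 597×45.5/(8.314×514) = 6.36 mol.
Polytropic n=1.45: T₂ = T₁(V₁/V₂)^(n−1) = 514×(0.490)^0.45 = 373 K; P₂ = P₁(V₁/V₂)^n = 212 kPa.
W = (P₁V₁−P₂V₂)/(n−1) = (597×45.5−212×92.8)/0.45 = 16600 J.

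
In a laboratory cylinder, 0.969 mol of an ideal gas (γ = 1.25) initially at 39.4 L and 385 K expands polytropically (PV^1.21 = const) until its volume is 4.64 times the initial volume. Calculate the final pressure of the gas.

P₁ = nRT₁/V₁ = 0.969×8.314×385/39.4 = 78.7 kPa.
Polytropic n=1.21: T₂ = T₁(V₁/V₂)^(n−1) = 385×(0.216)^0.21 = 279 K; P₂ = P₁(V₁/V₂)^n = 12.3 kPa.

12.3 kPa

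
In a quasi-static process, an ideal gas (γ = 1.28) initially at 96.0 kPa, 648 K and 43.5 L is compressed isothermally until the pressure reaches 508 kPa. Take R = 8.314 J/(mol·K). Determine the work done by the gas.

n = P₁V₁/(RT₁) = 96.0×43.5/(8.314×648) = 0.775 mol.
Isothermal: T stays 648 K; PV = const ⇒ V₂ = 8.22 L, P₂ = 508 kPa.
W = nRT ln(V₂/V₁) = 0.775×8.314×648×ln(0.189) = -6960 J.

-6960 J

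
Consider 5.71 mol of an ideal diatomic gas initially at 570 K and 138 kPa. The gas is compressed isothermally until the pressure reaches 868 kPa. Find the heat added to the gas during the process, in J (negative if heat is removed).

-49800 J

V₁ = nRT₁/P₁ = 5.71×8.314×570/138 = 196 L.
Isothermal: T stays 570 K; PV = const ⇒ V₂ = 31.2 L, P₂ = 868 kPa.
ΔU = 0 (ideal gas, T constant).
W = nRT ln(V₂/V₁) = 5.71×8.314×570×ln(0.159) = -49800 J.
Q = ΔU + W = -49800 J.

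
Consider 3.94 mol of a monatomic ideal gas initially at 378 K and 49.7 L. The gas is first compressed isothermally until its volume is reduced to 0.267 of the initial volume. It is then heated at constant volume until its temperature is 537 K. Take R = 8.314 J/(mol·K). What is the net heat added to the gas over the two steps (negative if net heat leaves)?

P₁ = nRT₁/V₁ = 3.94×8.314×378/49.7 = 249 kPa.
Step 1 — Isothermal: T stays 378 K; PV = const ⇒ V₂ = 13.3 L, P₂ = 933 kPa.
ΔU = 0 (ideal gas, T constant).
W = nRT ln(V₂/V₁) = 3.94×8.314×378×ln(0.267) = -16400 J.
Q = ΔU + W = -16400 J.
State after step 1: P = 933 kPa, V = 13.3 L, T = 378 K.
Step 2 — Isochoric: V stays 13.3 L; P/T = const ⇒ T₂ = 537 K, P₂ = 1330 kPa.
W = 0 (no volume change).
ΔU = nCvΔT = 3.94×12.5×(537−378) = 7810 J.
Q = ΔU = 7810 J.
Net over both steps: W = -16400 J, Q = -8540 J, ΔU = 7810 J.

-8540 J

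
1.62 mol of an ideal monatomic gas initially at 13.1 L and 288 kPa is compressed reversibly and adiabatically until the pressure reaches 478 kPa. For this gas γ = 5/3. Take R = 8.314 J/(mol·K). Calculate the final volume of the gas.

9.67 L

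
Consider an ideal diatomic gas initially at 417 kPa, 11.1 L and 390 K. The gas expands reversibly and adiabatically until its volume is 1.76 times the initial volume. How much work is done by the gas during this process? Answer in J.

n = P₁V₁/(RT₁) = 417×11.1/(8.314×390) = 1.43 mol.
Adiabatic: TV^(γ−1) = const ⇒ T₂ = 390×(0.568)^0.400 = 311 K; PV^γ = const ⇒ P₂ = 189 kPa.
ΔU = nCvΔT = 1.43×20.8×(311−390) = -2340 J.
Q = 0 for an adiabatic process, so W = −ΔU = 2340 J.

2340 J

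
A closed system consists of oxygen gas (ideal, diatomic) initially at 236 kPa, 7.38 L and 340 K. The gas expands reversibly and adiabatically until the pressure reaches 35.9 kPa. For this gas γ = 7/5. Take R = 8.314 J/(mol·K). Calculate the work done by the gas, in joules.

n = P₁V₁/(RT₁) = 236×7.38/(8.314×340) = 0.616 mol.
Adiabatic: T₂/T₁ = (P₂/P₁)^((γ−1)/γ) ⇒ T₂ = 340×(0.152)^0.286 = 199 K; V₂ = 28.3 L.
ΔU = nCvΔT = 0.616×20.8×(199−340) = -1810 J.
Q = 0 for an adiabatic process, so W = −ΔU = 1810 J.

1810 J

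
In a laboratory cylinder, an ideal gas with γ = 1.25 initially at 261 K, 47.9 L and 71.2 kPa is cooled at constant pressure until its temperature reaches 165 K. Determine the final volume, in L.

30.3 L

Isobaric: P stays 71.2 kPa; V/T = const ⇒ T₂ = 165 K, V₂ = 30.3 L.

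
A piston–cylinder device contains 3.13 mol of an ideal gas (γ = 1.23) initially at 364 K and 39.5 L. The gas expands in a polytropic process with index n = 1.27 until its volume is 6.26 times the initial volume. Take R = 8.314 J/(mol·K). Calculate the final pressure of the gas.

23.3 kPa

P₁ = nRT₁/V₁ = 3.13×8.314×364/39.5 = 240 kPa.
Polytropic n=1.27: T₂ = T₁(V₁/V₂)^(n−1) = 364×(0.160)^0.27 = 222 K; P₂ = P₁(V₁/V₂)^n = 23.3 kPa.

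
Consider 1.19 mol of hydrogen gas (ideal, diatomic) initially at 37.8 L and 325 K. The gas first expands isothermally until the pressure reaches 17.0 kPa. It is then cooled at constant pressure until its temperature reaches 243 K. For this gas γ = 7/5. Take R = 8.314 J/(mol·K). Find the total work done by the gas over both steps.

P₁ = nRT₁/V₁ = 1.19×8.314×325/37.8 = 85.1 kPa.
Step 1 — Isothermal: T stays 325 K; PV = const ⇒ V₂ = 189 L, P₂ = 17.0 kPa.
ΔU = 0 (ideal gas, T constant).
W = nRT ln(V₂/V₁) = 1.19×8.314×325×ln(5.00) = 5180 J.
Q = ΔU + W = 5180 J.
State after step 1: P = 17.0 kPa, V = 189 L, T = 325 K.
Step 2 — Isobaric: P stays 17.0 kPa; V/T = const ⇒ T₂ = 243 K, V₂ = 141 L.
W = PΔV = 17.0×(141−189) kPa·L = -811 J.
ΔU = nCvΔT = 1.19×20.8×(243−325) = -2030 J.
Q = ΔU + W = nCpΔT = -2840 J.
Net over both steps: W = 4370 J, Q = 2340 J, ΔU = -2030 J.

4370 J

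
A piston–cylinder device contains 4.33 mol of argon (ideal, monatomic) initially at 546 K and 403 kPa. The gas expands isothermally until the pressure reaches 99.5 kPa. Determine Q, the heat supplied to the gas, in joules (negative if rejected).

27500 J

V₁ = nRT₁/P₁ = 4.33×8.314×546/403 = 48.8 L.
Isothermal: T stays 546 K; PV = const ⇒ V₂ = 198 L, P₂ = 99.5 kPa.
ΔU = 0 (ideal gas, T constant).
W = nRT ln(V₂/V₁) = 4.33×8.314×546×ln(4.05) = 27500 J.
Q = ΔU + W = 27500 J.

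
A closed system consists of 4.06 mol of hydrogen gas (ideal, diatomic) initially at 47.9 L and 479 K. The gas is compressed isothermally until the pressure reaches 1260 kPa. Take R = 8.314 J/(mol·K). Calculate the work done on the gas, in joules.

P₁ = nRT₁/V₁ = 4.06×8.314×479/47.9 = 338 kPa.
Isothermal: T stays 479 K; PV = const ⇒ V₂ = 12.8 L, P₂ = 1260 kPa.
W = nRT ln(V₂/V₁) = 4.06×8.314×479×ln(0.268) = -21300 J.
Work done on the gas = −W_by = 21300 J.

21300 J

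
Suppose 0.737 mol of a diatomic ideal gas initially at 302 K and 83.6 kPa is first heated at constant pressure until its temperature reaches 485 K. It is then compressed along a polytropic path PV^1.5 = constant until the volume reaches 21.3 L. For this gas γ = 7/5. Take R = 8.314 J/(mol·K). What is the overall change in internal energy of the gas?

V₁ = nRT₁/P₁ = 0.737×8.314×302/83.6 = 22.1 L.
Step 1 — Isobaric: P stays 83.6 kPa; V/T = const ⇒ T₂ = 485 K, V₂ = 35.5 L.
W = PΔV = 83.6×(35.5−22.1) kPa·L = 1120 J.
ΔU = nCvΔT = 0.737×20.8×(485−302) = 2800 J.
Q = ΔU + W = nCpΔT = 3920 J.
State after step 1: P = 83.6 kPa, V = 35.5 L, T = 485 K.
Step 2 — Polytropic n=1.5: T₂ = T₁(V₁/V₂)^(n−1) = 485×(1.67)^0.50 = 627 K; P₂ = P₁(V₁/V₂)^n = 180 kPa.
W = (P₁V₁−P₂V₂)/(n−1) = (83.6×35.5−180×21.3)/0.50 = -1730 J.
ΔU = nCvΔT = 0.737×20.8×(627−485) = 2170 J.
Q = ΔU + W = 434 J.
Net over both steps: W = -613 J, Q = 4360 J, ΔU = 4970 J.

4970 J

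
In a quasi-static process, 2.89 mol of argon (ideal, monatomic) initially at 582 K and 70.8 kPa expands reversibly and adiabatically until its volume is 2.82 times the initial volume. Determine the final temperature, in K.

292 K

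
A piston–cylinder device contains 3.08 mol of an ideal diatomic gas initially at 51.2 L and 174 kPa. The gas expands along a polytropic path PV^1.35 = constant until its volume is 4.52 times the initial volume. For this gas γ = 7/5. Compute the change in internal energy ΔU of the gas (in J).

T₁ = P₁V₁/(nR) = 174×51.2/(3.08×8.314) = 348 K.
Polytropic n=1.35: T₂ = T₁(V₁/V₂)^(n−1) = 348×(0.221)^0.35 = 205 K; P₂ = P₁(V₁/V₂)^n = 22.7 kPa.
For an ideal gas ΔU = nCvΔT with Cv = (5/2)R = 20.8 J/(mol·K).
ΔU = 3.08×20.8×(205−348) = -9140 J.

-9140 J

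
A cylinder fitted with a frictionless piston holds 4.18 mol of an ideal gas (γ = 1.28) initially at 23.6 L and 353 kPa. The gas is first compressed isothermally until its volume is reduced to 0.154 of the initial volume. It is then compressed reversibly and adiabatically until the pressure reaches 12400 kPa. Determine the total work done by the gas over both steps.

-28900 J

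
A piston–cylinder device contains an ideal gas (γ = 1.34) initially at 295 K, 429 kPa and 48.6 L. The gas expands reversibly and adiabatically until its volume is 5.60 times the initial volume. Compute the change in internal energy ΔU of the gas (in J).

n = P₁V₁/(RT₁) = 429×48.6/(8.314×295) = 8.50 mol.
Adiabatic: TV^(γ−1) = const ⇒ T₂ = 295×(0.179)^0.340 = 164 K; PV^γ = const ⇒ P₂ = 42.6 kPa.
For an ideal gas ΔU = nCvΔT with Cv = R/(γ−1) = 24.5 J/(mol·K).
ΔU = 8.50×24.5×(164−295) = -27200 J.

-27200 J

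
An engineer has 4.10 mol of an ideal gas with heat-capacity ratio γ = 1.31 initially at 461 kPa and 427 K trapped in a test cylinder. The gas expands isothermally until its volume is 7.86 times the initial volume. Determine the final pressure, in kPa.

58.7 kPa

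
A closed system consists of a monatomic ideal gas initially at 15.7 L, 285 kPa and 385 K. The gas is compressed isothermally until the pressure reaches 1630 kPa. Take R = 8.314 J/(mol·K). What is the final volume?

2.75 L

Isothermal: T stays 385 K; PV = const ⇒ V₂ = 2.75 L, P₂ = 1630 kPa.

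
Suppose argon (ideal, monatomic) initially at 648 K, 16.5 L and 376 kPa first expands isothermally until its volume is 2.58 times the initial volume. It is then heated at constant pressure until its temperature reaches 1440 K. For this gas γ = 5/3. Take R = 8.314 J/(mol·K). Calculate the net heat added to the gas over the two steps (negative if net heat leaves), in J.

24800 J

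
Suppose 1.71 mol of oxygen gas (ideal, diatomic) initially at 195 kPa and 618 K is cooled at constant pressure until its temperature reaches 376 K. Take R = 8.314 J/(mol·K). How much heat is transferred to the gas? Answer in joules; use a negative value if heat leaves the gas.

-12000 J

V₁ = nRT₁/P₁ = 1.71×8.314×618/195 = 45.1 L.
Isobaric: P stays 195 kPa; V/T = const ⇒ T₂ = 376 K, V₂ = 27.4 L.
W = PΔV = 195×(27.4−45.1) kPa·L = -3440 J.
ΔU = nCvΔT = 1.71×20.8×(376−618) = -8600 J.
Q = ΔU + W = nCpΔT = -12000 J.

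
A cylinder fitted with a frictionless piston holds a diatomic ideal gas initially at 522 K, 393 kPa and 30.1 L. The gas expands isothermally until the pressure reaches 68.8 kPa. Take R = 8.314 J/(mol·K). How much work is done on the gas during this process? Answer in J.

-20600 J

n = P₁V₁/(RT₁) = 393×30.1/(8.314×522) = 2.73 mol.
Isothermal: T stays 522 K; PV = const ⇒ V₂ = 172 L, P₂ = 68.8 kPa.
W = nRT ln(V₂/V₁) = 2.73×8.314×522×ln(5.71) = 20600 J.
Work done on the gas = −W_by = -20600 J.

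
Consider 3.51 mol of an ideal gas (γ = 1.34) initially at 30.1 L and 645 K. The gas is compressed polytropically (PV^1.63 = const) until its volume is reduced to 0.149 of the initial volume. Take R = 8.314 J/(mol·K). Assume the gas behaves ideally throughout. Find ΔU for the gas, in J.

128000 J

P₁ = nRT₁/V₁ = 3.51×8.314×645/30.1 = 625 kPa.
Polytropic n=1.63: T₂ = T₁(V₁/V₂)^(n−1) = 645×(6.71)^0.63 = 2140 K; P₂ = P₁(V₁/V₂)^n = 13900 kPa.
For an ideal gas ΔU = nCvΔT with Cv = R/(γ−1) = 24.5 J/(mol·K).
ΔU = 3.51×24.5×(2140−645) = 128000 J.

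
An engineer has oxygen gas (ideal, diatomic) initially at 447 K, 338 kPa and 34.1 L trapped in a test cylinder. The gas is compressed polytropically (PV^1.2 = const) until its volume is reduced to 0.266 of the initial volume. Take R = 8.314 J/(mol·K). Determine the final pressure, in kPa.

Polytropic n=1.2: T₂ = T₁(V₁/V₂)^(n−1) = 447×(3.76)^0.20 = 583 K; P₂ = P₁(V₁/V₂)^n = 1660 kPa.

1660 kPa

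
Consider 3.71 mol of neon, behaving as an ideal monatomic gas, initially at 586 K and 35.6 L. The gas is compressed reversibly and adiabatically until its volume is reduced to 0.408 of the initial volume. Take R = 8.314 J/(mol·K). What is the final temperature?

1070 K

P₁ = nRT₁/V₁ = 3.71×8.314×586/35.6 = 508 kPa.
Adiabatic: TV^(γ−1) = const ⇒ T₂ = 586×(2.45)^0.667 = 1070 K; PV^γ = const ⇒ P₂ = 2260 kPa.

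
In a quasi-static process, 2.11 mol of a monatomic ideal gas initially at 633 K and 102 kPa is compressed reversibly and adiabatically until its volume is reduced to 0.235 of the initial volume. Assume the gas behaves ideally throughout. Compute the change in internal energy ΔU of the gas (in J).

V₁ = nRT₁/P₁ = 2.11×8.314×633/102 = 109 L.
Adiabatic: TV^(γ−1) = const ⇒ T₂ = 633×(4.26)^0.667 = 1660 K; PV^γ = const ⇒ P₂ = 1140 kPa.
For an ideal gas ΔU = nCvΔT with Cv = (3/2)R = 12.5 J/(mol·K).
ΔU = 2.11×12.5×(1660−633) = 27100 J.

27100 J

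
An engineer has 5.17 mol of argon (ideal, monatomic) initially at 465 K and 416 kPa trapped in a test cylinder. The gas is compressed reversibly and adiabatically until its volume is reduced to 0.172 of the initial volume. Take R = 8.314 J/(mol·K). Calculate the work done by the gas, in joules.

-67000 J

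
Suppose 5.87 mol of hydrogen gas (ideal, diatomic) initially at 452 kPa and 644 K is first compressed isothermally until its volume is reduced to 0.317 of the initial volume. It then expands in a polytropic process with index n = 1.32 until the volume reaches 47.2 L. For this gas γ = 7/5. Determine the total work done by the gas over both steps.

V₁ = nRT₁/P₁ = 5.87×8.314×644/452 = 69.5 L.
Step 1 — Isothermal: T stays 644 K; PV = const ⇒ V₂ = 22.0 L, P₂ = 1430 kPa.
ΔU = 0 (ideal gas, T constant).
W = nRT ln(V₂/V₁) = 5.87×8.314×644×ln(0.317) = -36100 J.
Q = ΔU + W = -36100 J.
State after step 1: P = 1430 kPa, V = 22.0 L, T = 644 K.
Step 2 — Polytropic n=1.32: T₂ = T₁(V₁/V₂)^(n−1) = 644×(0.467)^0.32 = 505 K; P₂ = P₁(V₁/V₂)^n = 522 kPa.
W = (P₁V₁−P₂V₂)/(n−1) = (1430×22.0−522×47.2)/0.32 = 21200 J.
ΔU = nCvΔT = 5.87×20.8×(505−644) = -17000 J.
Q = ΔU + W = 4250 J.
Net over both steps: W = -14900 J, Q = -31900 J, ΔU = -17000 J.

-14900 J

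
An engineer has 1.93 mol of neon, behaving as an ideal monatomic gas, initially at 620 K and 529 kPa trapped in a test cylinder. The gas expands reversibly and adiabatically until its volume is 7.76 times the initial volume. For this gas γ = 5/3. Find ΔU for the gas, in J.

-11100 J

V₁ = nRT₁/P₁ = 1.93×8.314×620/529 = 18.8 L.
Adiabatic: TV^(γ−1) = const ⇒ T₂ = 620×(0.129)^0.667 = 158 K; PV^γ = const ⇒ P₂ = 17.4 kPa.
For an ideal gas ΔU = nCvΔT with Cv = (3/2)R = 12.5 J/(mol·K).
ΔU = 1.93×12.5×(158−620) = -11100 J.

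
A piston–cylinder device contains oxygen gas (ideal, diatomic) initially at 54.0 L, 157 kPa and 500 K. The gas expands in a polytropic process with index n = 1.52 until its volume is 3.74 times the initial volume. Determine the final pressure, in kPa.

Polytropic n=1.52: T₂ = T₁(V₁/V₂)^(n−1) = 500×(0.267)^0.52 = 252 K; P₂ = P₁(V₁/V₂)^n = 21.1 kPa.

21.1 kPa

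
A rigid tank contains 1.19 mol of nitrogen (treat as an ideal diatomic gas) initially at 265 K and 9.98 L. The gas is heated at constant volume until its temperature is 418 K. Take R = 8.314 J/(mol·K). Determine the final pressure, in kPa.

414 kPa

P₁ = nRT₁/V₁ = 1.19×8.314×265/9.98 = 263 kPa.
Isochoric: V stays 9.98 L; P/T = const ⇒ T₂ = 418 K, P₂ = 414 kPa.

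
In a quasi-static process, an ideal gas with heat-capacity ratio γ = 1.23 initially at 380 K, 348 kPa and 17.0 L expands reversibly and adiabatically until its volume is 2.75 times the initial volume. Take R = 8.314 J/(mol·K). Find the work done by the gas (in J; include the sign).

5340 J

n = P₁V₁/(RT₁) = 348×17.0/(8.314×380) = 1.87 mol.
Adiabatic: TV^(γ−1) = const ⇒ T₂ = 380×(0.364)^0.230 = 301 K; PV^γ = const ⇒ P₂ = 100 kPa.
ΔU = nCvΔT = 1.87×36.1×(301−380) = -5340 J.
Q = 0 for an adiabatic process, so W = −ΔU = 5340 J.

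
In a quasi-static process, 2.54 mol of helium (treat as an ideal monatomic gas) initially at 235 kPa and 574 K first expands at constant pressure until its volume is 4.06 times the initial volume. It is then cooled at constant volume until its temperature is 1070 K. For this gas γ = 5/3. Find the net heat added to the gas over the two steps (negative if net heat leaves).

V₁ = nRT₁/P₁ = 2.54×8.314×574/235 = 51.6 L.
Step 1 — Isobaric: P stays 235 kPa; V/T = const ⇒ T₂ = 2330 K, V₂ = 209 L.
W = PΔV = 235×(209−51.6) kPa·L = 37100 J.
ΔU = nCvΔT = 2.54×12.5×(2330−574) = 55600 J.
Q = ΔU + W = nCpΔT = 92700 J.
State after step 1: P = 235 kPa, V = 209 L, T = 2330 K.
Step 2 — Isochoric: V stays 209 L; P/T = const ⇒ T₂ = 1070 K, P₂ = 108 kPa.
W = 0 (no volume change).
ΔU = nCvΔT = 2.54×12.5×(1070−2330) = -39900 J.
Q = ΔU = -39900 J.
Net over both steps: W = 37100 J, Q = 52800 J, ΔU = 15700 J.

52800 J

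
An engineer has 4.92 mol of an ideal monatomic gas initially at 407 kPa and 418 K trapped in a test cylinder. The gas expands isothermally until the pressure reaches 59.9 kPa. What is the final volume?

285 L

V₁ = nRT₁/P₁ = 4.92×8.314×418/407 = 42.0 L.
Isothermal: T stays 418 K; PV = const ⇒ V₂ = 285 L, P₂ = 59.9 kPa.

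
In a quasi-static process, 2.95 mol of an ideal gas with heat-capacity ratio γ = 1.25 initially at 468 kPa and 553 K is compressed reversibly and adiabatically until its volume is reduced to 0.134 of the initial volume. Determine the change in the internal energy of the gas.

35400 J

V₁ = nRT₁/P₁ = 2.95×8.314×553/468 = 29.0 L.
Adiabatic: TV^(γ−1) = const ⇒ T₂ = 553×(7.46)^0.250 = 914 K; PV^γ = const ⇒ P₂ = 5770 kPa.
For an ideal gas ΔU = nCvΔT with Cv = R/(γ−1) = 33.3 J/(mol·K).
ΔU = 2.95×33.3×(914−553) = 35400 J.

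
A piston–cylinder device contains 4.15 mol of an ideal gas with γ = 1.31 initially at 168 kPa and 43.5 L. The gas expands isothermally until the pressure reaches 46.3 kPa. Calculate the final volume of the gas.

T₁ = P₁V₁/(nR) = 168×43.5/(4.15×8.314) = 212 K.
Isothermal: T stays 212 K; PV = const ⇒ V₂ = 158 L, P₂ = 46.3 kPa.

158 L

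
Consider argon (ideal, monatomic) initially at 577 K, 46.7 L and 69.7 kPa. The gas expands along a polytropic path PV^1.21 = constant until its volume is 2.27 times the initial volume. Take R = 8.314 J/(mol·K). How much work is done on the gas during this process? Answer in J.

-2450 J

n = P₁V₁/(RT₁) = 69.7×46.7/(8.314×577) = 0.679 mol.
Polytropic n=1.21: T₂ = T₁(V₁/V₂)^(n−1) = 577×(0.441)^0.21 = 486 K; P₂ = P₁(V₁/V₂)^n = 25.8 kPa.
W = (P₁V₁−P₂V₂)/(n−1) = (69.7×46.7−25.8×106)/0.21 = 2450 J.
Work done on the gas = −W_by = -2450 J.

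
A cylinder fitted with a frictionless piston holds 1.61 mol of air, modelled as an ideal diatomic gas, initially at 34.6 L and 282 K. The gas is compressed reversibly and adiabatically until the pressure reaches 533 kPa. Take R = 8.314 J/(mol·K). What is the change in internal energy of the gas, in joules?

P₁ = nRT₁/V₁ = 1.61×8.314×282/34.6 = 109 kPa.
Adiabatic: T₂/T₁ = (P₂/P₁)^((γ−1)/γ) ⇒ T₂ = 282×(4.89)^0.286 = 444 K; V₂ = 11.1 L.
For an ideal gas ΔU = nCvΔT with Cv = (5/2)R = 20.8 J/(mol·K).
ΔU = 1.61×20.8×(444−282) = 5410 J.

5410 J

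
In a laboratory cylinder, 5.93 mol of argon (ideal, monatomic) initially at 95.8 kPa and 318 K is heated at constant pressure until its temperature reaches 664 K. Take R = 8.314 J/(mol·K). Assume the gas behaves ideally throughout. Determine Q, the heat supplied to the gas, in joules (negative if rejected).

42600 J

V₁ = nRT₁/P₁ = 5.93×8.314×318/95.8 = 164 L.
Isobaric: P stays 95.8 kPa; V/T = const ⇒ T₂ = 664 K, V₂ = 342 L.
W = PΔV = 95.8×(342−164) kPa·L = 17100 J.
ΔU = nCvΔT = 5.93×12.5×(664−318) = 25600 J.
Q = ΔU + W = nCpΔT = 42600 J.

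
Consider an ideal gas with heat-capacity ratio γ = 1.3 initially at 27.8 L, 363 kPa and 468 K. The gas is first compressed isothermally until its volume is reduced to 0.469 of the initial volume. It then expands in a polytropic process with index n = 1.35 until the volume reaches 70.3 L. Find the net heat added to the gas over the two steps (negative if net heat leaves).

n = P₁V₁/(RT₁) = 363×27.8/(8.314×468) = 2.59 mol.
Step 1 — Isothermal: T stays 468 K; PV = const ⇒ V₂ = 13.0 L, P₂ = 774 kPa.
ΔU = 0 (ideal gas, T constant).
W = nRT ln(V₂/V₁) = 2.59×8.314×468×ln(0.469) = -7640 J.
Q = ΔU + W = -7640 J.
State after step 1: P = 774 kPa, V = 13.0 L, T = 468 K.
Step 2 — Polytropic n=1.35: T₂ = T₁(V₁/V₂)^(n−1) = 468×(0.185)^0.35 = 260 K; P₂ = P₁(V₁/V₂)^n = 79.6 kPa.
W = (P₁V₁−P₂V₂)/(n−1) = (774×13.0−79.6×70.3)/0.35 = 12800 J.
ΔU = nCvΔT = 2.59×27.7×(260−468) = -15000 J.
Q = ΔU + W = -2140 J.
Net over both steps: W = 5200 J, Q = -9780 J, ΔU = -15000 J.

-9780 J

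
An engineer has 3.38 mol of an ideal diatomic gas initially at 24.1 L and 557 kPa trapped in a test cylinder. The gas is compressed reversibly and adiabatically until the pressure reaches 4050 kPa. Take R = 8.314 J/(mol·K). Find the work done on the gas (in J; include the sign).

T₁ = P₁V₁/(nR) = 557×24.1/(3.38×8.314) = 478 K.
Adiabatic: T₂/T₁ = (P₂/P₁)^((γ−1)/γ) ⇒ T₂ = 478×(7.27)^0.286 = 842 K; V₂ = 5.84 L.
ΔU = nCvΔT = 3.38×20.8×(842−478) = 25600 J.
Q = 0 for an adiabatic process, so W = −ΔU = -25600 J.
Work done on the gas = −W_by = 25600 J.

25600 J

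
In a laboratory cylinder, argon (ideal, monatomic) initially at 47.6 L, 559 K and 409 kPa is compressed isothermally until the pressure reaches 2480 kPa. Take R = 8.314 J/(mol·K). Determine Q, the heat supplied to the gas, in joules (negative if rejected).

-35100 J

n = P₁V₁/(RT₁) = 409×47.6/(8.314×559) = 4.19 mol.
Isothermal: T stays 559 K; PV = const ⇒ V₂ = 7.85 L, P₂ = 2480 kPa.
ΔU = 0 (ideal gas, T constant).
W = nRT ln(V₂/V₁) = 4.19×8.314×559×ln(0.165) = -35100 J.
Q = ΔU + W = -35100 J.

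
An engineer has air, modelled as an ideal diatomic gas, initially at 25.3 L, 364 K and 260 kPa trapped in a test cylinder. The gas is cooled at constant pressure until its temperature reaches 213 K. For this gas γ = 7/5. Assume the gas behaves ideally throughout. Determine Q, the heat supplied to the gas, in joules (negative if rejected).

-9550 J

n = P₁V₁/(RT₁) = 260×25.3/(8.314×364) = 2.17 mol.
Isobaric: P stays 260 kPa; V/T = const ⇒ T₂ = 213 K, V₂ = 14.8 L.
W = PΔV = 260×(14.8−25.3) kPa·L = -2730 J.
ΔU = nCvΔT = 2.17×20.8×(213−364) = -6820 J.
Q = ΔU + W = nCpΔT = -9550 J.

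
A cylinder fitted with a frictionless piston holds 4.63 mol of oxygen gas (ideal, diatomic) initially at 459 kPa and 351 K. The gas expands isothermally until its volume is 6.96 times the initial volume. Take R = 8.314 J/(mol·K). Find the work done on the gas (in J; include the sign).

-26200 J

V₁ = nRT₁/P₁ = 4.63×8.314×351/459 = 29.4 L.
Isothermal: T stays 351 K; PV = const ⇒ V₂ = 205 L, P₂ = 65.9 kPa.
W = nRT ln(V₂/V₁) = 4.63×8.314×351×ln(6.96) = 26200 J.
Work done on the gas = −W_by = -26200 J.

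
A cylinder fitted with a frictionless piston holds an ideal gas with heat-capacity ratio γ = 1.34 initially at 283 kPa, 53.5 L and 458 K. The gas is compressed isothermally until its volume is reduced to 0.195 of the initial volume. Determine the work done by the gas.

-24800 J

n = P₁V₁/(RT₁) = 283×53.5/(8.314×458) = 3.98 mol.
Isothermal: T stays 458 K; PV = const ⇒ V₂ = 10.4 L, P₂ = 1450 kPa.
W = nRT ln(V₂/V₁) = 3.98×8.314×458×ln(0.195) = -24800 J.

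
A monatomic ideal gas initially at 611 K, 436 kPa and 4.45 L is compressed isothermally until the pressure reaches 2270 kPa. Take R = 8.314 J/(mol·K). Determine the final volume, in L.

Isothermal: T stays 611 K; PV = const ⇒ V₂ = 0.855 L, P₂ = 2270 kPa.

0.855 L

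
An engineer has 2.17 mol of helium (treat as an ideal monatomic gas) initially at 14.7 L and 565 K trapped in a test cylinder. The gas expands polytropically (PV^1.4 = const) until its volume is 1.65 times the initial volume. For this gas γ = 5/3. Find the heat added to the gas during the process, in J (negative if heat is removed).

1850 J

P₁ = nRT₁/V₁ = 2.17×8.314×565/14.7 = 693 kPa.
Polytropic n=1.4: T₂ = T₁(V₁/V₂)^(n−1) = 565×(0.606)^0.40 = 462 K; P₂ = P₁(V₁/V₂)^n = 344 kPa.
W = (P₁V₁−P₂V₂)/(n−1) = (693×14.7−344×24.3)/0.40 = 4630 J.
ΔU = nCvΔT = 2.17×12.5×(462−565) = -2780 J.
Q = ΔU + W = 1850 J.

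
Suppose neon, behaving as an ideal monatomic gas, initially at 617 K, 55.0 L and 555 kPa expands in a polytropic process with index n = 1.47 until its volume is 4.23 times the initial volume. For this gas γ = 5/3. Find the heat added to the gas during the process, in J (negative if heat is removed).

9430 J

n = P₁V₁/(RT₁) = 555×55.0/(8.314×617) = 5.95 mol.
Polytropic n=1.47: T₂ = T₁(V₁/V₂)^(n−1) = 617×(0.236)^0.47 = 313 K; P₂ = P₁(V₁/V₂)^n = 66.6 kPa.
W = (P₁V₁−P₂V₂)/(n−1) = (555×55.0−66.6×233)/0.47 = 32000 J.
ΔU = nCvΔT = 5.95×12.5×(313−617) = -22500 J.
Q = ΔU + W = 9430 J.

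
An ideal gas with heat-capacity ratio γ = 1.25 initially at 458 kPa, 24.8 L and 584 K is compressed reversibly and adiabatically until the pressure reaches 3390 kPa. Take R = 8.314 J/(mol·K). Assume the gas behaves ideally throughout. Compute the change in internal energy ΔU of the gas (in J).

22400 J

n = P₁V₁/(RT₁) = 458×24.8/(8.314×584) = 2.34 mol.
Adiabatic: T₂/T₁ = (P₂/P₁)^((γ−1)/γ) ⇒ T₂ = 584×(7.40)^0.200 = 872 K; V₂ = 5.00 L.
For an ideal gas ΔU = nCvΔT with Cv = R/(γ−1) = 33.3 J/(mol·K).
ΔU = 2.34×33.3×(872−584) = 22400 J.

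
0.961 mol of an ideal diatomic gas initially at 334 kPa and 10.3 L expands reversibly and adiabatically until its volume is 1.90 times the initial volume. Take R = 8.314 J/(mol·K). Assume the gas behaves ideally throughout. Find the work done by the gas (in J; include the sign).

1950 J

T₁ = P₁V₁/(nR) = 334×10.3/(0.961×8.314) = 431 K.
Adiabatic: TV^(γ−1) = const ⇒ T₂ = 431×(0.526)^0.400 = 333 K; PV^γ = const ⇒ P₂ = 136 kPa.
ΔU = nCvΔT = 0.961×20.8×(333−431) = -1950 J.
Q = 0 for an adiabatic process, so W = −ΔU = 1950 J.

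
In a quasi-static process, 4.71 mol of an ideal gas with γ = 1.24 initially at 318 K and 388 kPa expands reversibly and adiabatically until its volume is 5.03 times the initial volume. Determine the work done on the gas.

-16700 J

V₁ = nRT₁/P₁ = 4.71×8.314×318/388 = 32.1 L.
Adiabatic: TV^(γ−1) = const ⇒ T₂ = 318×(0.199)^0.240 = 216 K; PV^γ = const ⇒ P₂ = 52.3 kPa.
ΔU = nCvΔT = 4.71×34.6×(216−318) = -16700 J.
Q = 0 for an adiabatic process, so W = −ΔU = 16700 J.
Work done on the gas = −W_by = -16700 J.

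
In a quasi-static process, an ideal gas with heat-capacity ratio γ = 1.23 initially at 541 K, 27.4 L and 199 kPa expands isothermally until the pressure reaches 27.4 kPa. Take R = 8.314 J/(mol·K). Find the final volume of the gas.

Isothermal: T stays 541 K; PV = const ⇒ V₂ = 199 L, P₂ = 27.4 kPa.

199 L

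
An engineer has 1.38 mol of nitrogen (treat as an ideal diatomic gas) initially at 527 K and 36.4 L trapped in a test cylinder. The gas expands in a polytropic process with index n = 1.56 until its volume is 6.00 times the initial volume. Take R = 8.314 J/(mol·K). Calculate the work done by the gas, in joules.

P₁ = nRT₁/V₁ = 1.38×8.314×527/36.4 = 166 kPa.
Polytropic n=1.56: T₂ = T₁(V₁/V₂)^(n−1) = 527×(0.167)^0.56 = 193 K; P₂ = P₁(V₁/V₂)^n = 10.2 kPa.
W = (P₁V₁−P₂V₂)/(n−1) = (166×36.4−10.2×218)/0.56 = 6840 J.

6840 J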